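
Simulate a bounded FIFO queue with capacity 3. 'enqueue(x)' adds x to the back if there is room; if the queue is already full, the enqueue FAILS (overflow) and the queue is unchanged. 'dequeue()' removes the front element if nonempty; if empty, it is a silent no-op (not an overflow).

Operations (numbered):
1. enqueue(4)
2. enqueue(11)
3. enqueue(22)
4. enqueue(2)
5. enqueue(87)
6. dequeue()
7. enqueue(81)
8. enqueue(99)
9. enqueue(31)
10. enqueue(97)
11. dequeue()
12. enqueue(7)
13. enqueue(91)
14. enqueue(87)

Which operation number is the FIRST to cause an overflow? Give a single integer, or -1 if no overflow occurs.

1. enqueue(4): size=1
2. enqueue(11): size=2
3. enqueue(22): size=3
4. enqueue(2): size=3=cap → OVERFLOW (fail)
5. enqueue(87): size=3=cap → OVERFLOW (fail)
6. dequeue(): size=2
7. enqueue(81): size=3
8. enqueue(99): size=3=cap → OVERFLOW (fail)
9. enqueue(31): size=3=cap → OVERFLOW (fail)
10. enqueue(97): size=3=cap → OVERFLOW (fail)
11. dequeue(): size=2
12. enqueue(7): size=3
13. enqueue(91): size=3=cap → OVERFLOW (fail)
14. enqueue(87): size=3=cap → OVERFLOW (fail)

Answer: 4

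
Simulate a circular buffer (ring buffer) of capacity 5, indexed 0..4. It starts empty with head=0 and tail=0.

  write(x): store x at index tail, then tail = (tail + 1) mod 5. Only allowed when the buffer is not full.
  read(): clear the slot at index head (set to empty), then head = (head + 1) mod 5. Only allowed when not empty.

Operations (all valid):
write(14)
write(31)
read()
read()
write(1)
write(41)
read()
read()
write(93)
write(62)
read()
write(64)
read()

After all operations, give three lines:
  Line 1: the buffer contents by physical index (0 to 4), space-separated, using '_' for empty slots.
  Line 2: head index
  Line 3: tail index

Answer: _ 64 _ _ _
1
2

Derivation:
write(14): buf=[14 _ _ _ _], head=0, tail=1, size=1
write(31): buf=[14 31 _ _ _], head=0, tail=2, size=2
read(): buf=[_ 31 _ _ _], head=1, tail=2, size=1
read(): buf=[_ _ _ _ _], head=2, tail=2, size=0
write(1): buf=[_ _ 1 _ _], head=2, tail=3, size=1
write(41): buf=[_ _ 1 41 _], head=2, tail=4, size=2
read(): buf=[_ _ _ 41 _], head=3, tail=4, size=1
read(): buf=[_ _ _ _ _], head=4, tail=4, size=0
write(93): buf=[_ _ _ _ 93], head=4, tail=0, size=1
write(62): buf=[62 _ _ _ 93], head=4, tail=1, size=2
read(): buf=[62 _ _ _ _], head=0, tail=1, size=1
write(64): buf=[62 64 _ _ _], head=0, tail=2, size=2
read(): buf=[_ 64 _ _ _], head=1, tail=2, size=1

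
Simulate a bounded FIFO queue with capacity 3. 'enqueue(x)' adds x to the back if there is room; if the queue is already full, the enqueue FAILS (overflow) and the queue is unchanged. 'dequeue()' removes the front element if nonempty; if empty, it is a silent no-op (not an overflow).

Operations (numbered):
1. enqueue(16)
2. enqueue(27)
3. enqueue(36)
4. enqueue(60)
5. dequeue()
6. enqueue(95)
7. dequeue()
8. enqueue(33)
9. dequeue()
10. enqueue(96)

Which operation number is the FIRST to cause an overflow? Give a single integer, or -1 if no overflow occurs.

Answer: 4

Derivation:
1. enqueue(16): size=1
2. enqueue(27): size=2
3. enqueue(36): size=3
4. enqueue(60): size=3=cap → OVERFLOW (fail)
5. dequeue(): size=2
6. enqueue(95): size=3
7. dequeue(): size=2
8. enqueue(33): size=3
9. dequeue(): size=2
10. enqueue(96): size=3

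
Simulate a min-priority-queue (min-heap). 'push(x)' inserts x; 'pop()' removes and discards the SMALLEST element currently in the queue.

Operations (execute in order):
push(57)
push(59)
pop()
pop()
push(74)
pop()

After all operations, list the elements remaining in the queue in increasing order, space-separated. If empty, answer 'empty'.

push(57): heap contents = [57]
push(59): heap contents = [57, 59]
pop() → 57: heap contents = [59]
pop() → 59: heap contents = []
push(74): heap contents = [74]
pop() → 74: heap contents = []

Answer: empty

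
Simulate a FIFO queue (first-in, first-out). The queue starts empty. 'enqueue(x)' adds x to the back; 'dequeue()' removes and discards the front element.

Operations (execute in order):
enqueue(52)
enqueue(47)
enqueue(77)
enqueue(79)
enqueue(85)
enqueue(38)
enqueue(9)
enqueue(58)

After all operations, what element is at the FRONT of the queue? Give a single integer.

enqueue(52): queue = [52]
enqueue(47): queue = [52, 47]
enqueue(77): queue = [52, 47, 77]
enqueue(79): queue = [52, 47, 77, 79]
enqueue(85): queue = [52, 47, 77, 79, 85]
enqueue(38): queue = [52, 47, 77, 79, 85, 38]
enqueue(9): queue = [52, 47, 77, 79, 85, 38, 9]
enqueue(58): queue = [52, 47, 77, 79, 85, 38, 9, 58]

Answer: 52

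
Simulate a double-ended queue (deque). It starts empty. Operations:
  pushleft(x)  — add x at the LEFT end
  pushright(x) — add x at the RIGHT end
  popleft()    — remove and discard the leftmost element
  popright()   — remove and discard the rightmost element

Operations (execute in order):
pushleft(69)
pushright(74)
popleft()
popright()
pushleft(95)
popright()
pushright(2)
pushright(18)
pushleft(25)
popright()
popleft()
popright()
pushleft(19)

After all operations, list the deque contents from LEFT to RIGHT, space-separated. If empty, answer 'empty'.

Answer: 19

Derivation:
pushleft(69): [69]
pushright(74): [69, 74]
popleft(): [74]
popright(): []
pushleft(95): [95]
popright(): []
pushright(2): [2]
pushright(18): [2, 18]
pushleft(25): [25, 2, 18]
popright(): [25, 2]
popleft(): [2]
popright(): []
pushleft(19): [19]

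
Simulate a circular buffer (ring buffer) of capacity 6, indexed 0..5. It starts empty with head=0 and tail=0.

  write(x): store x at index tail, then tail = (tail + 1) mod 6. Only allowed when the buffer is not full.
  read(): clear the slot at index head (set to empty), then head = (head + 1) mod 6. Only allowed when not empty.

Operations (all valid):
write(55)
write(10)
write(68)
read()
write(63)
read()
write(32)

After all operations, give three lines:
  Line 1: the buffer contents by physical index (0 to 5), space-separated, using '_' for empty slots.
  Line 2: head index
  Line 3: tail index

write(55): buf=[55 _ _ _ _ _], head=0, tail=1, size=1
write(10): buf=[55 10 _ _ _ _], head=0, tail=2, size=2
write(68): buf=[55 10 68 _ _ _], head=0, tail=3, size=3
read(): buf=[_ 10 68 _ _ _], head=1, tail=3, size=2
write(63): buf=[_ 10 68 63 _ _], head=1, tail=4, size=3
read(): buf=[_ _ 68 63 _ _], head=2, tail=4, size=2
write(32): buf=[_ _ 68 63 32 _], head=2, tail=5, size=3

Answer: _ _ 68 63 32 _
2
5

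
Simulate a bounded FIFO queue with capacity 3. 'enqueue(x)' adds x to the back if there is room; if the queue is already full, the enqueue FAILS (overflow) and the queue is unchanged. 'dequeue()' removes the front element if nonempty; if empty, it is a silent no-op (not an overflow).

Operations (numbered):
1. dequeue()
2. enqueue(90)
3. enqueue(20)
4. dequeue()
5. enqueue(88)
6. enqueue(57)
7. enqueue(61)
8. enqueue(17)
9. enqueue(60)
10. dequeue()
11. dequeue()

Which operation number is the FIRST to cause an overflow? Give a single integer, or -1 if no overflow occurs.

1. dequeue(): empty, no-op, size=0
2. enqueue(90): size=1
3. enqueue(20): size=2
4. dequeue(): size=1
5. enqueue(88): size=2
6. enqueue(57): size=3
7. enqueue(61): size=3=cap → OVERFLOW (fail)
8. enqueue(17): size=3=cap → OVERFLOW (fail)
9. enqueue(60): size=3=cap → OVERFLOW (fail)
10. dequeue(): size=2
11. dequeue(): size=1

Answer: 7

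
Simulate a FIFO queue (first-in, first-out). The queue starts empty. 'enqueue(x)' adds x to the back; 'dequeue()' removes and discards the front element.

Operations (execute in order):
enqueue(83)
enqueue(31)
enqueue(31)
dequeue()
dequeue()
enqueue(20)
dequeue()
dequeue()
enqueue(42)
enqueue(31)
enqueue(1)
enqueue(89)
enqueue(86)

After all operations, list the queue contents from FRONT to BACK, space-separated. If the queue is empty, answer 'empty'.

Answer: 42 31 1 89 86

Derivation:
enqueue(83): [83]
enqueue(31): [83, 31]
enqueue(31): [83, 31, 31]
dequeue(): [31, 31]
dequeue(): [31]
enqueue(20): [31, 20]
dequeue(): [20]
dequeue(): []
enqueue(42): [42]
enqueue(31): [42, 31]
enqueue(1): [42, 31, 1]
enqueue(89): [42, 31, 1, 89]
enqueue(86): [42, 31, 1, 89, 86]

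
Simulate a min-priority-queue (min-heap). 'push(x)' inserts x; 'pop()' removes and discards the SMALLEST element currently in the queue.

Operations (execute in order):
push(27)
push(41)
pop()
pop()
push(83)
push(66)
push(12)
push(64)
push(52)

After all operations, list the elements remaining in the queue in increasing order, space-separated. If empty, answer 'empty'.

push(27): heap contents = [27]
push(41): heap contents = [27, 41]
pop() → 27: heap contents = [41]
pop() → 41: heap contents = []
push(83): heap contents = [83]
push(66): heap contents = [66, 83]
push(12): heap contents = [12, 66, 83]
push(64): heap contents = [12, 64, 66, 83]
push(52): heap contents = [12, 52, 64, 66, 83]

Answer: 12 52 64 66 83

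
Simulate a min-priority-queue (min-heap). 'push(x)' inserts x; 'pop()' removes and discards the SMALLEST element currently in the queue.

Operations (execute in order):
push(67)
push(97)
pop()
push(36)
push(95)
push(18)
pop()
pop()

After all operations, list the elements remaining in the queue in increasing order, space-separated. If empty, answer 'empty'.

Answer: 95 97

Derivation:
push(67): heap contents = [67]
push(97): heap contents = [67, 97]
pop() → 67: heap contents = [97]
push(36): heap contents = [36, 97]
push(95): heap contents = [36, 95, 97]
push(18): heap contents = [18, 36, 95, 97]
pop() → 18: heap contents = [36, 95, 97]
pop() → 36: heap contents = [95, 97]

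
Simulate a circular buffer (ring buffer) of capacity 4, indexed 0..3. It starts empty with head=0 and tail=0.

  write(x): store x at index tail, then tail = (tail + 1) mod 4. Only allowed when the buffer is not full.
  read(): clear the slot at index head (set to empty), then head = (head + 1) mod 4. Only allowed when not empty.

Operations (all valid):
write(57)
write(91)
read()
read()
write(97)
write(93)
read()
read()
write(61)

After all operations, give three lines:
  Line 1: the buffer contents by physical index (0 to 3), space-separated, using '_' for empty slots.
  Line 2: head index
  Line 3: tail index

write(57): buf=[57 _ _ _], head=0, tail=1, size=1
write(91): buf=[57 91 _ _], head=0, tail=2, size=2
read(): buf=[_ 91 _ _], head=1, tail=2, size=1
read(): buf=[_ _ _ _], head=2, tail=2, size=0
write(97): buf=[_ _ 97 _], head=2, tail=3, size=1
write(93): buf=[_ _ 97 93], head=2, tail=0, size=2
read(): buf=[_ _ _ 93], head=3, tail=0, size=1
read(): buf=[_ _ _ _], head=0, tail=0, size=0
write(61): buf=[61 _ _ _], head=0, tail=1, size=1

Answer: 61 _ _ _
0
1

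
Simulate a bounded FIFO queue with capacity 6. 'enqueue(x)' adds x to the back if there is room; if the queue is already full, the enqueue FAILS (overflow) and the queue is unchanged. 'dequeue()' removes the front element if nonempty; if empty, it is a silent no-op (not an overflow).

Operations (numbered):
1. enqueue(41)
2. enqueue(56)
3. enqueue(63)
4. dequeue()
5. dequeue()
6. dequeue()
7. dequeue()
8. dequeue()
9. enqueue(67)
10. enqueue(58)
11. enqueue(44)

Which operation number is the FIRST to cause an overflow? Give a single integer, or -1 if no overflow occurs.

1. enqueue(41): size=1
2. enqueue(56): size=2
3. enqueue(63): size=3
4. dequeue(): size=2
5. dequeue(): size=1
6. dequeue(): size=0
7. dequeue(): empty, no-op, size=0
8. dequeue(): empty, no-op, size=0
9. enqueue(67): size=1
10. enqueue(58): size=2
11. enqueue(44): size=3

Answer: -1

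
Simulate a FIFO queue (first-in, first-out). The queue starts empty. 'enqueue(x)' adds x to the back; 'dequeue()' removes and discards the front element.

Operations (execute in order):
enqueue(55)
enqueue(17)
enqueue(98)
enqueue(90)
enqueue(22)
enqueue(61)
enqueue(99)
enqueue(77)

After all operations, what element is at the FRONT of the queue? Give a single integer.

enqueue(55): queue = [55]
enqueue(17): queue = [55, 17]
enqueue(98): queue = [55, 17, 98]
enqueue(90): queue = [55, 17, 98, 90]
enqueue(22): queue = [55, 17, 98, 90, 22]
enqueue(61): queue = [55, 17, 98, 90, 22, 61]
enqueue(99): queue = [55, 17, 98, 90, 22, 61, 99]
enqueue(77): queue = [55, 17, 98, 90, 22, 61, 99, 77]

Answer: 55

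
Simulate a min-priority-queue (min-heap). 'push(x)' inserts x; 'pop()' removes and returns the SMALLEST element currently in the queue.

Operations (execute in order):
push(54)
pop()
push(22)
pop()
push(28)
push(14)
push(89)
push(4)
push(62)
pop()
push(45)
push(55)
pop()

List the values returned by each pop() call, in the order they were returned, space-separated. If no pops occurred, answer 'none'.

Answer: 54 22 4 14

Derivation:
push(54): heap contents = [54]
pop() → 54: heap contents = []
push(22): heap contents = [22]
pop() → 22: heap contents = []
push(28): heap contents = [28]
push(14): heap contents = [14, 28]
push(89): heap contents = [14, 28, 89]
push(4): heap contents = [4, 14, 28, 89]
push(62): heap contents = [4, 14, 28, 62, 89]
pop() → 4: heap contents = [14, 28, 62, 89]
push(45): heap contents = [14, 28, 45, 62, 89]
push(55): heap contents = [14, 28, 45, 55, 62, 89]
pop() → 14: heap contents = [28, 45, 55, 62, 89]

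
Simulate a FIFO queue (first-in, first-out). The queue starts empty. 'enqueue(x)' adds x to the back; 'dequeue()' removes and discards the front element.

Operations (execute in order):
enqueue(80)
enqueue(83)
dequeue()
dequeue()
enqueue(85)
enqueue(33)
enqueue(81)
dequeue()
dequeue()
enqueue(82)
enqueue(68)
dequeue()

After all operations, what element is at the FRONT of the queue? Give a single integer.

Answer: 82

Derivation:
enqueue(80): queue = [80]
enqueue(83): queue = [80, 83]
dequeue(): queue = [83]
dequeue(): queue = []
enqueue(85): queue = [85]
enqueue(33): queue = [85, 33]
enqueue(81): queue = [85, 33, 81]
dequeue(): queue = [33, 81]
dequeue(): queue = [81]
enqueue(82): queue = [81, 82]
enqueue(68): queue = [81, 82, 68]
dequeue(): queue = [82, 68]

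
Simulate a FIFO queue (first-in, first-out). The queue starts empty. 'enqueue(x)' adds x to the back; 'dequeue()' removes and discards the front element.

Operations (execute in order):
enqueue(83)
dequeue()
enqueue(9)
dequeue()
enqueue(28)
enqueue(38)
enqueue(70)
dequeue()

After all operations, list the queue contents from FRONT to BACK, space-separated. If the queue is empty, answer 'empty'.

enqueue(83): [83]
dequeue(): []
enqueue(9): [9]
dequeue(): []
enqueue(28): [28]
enqueue(38): [28, 38]
enqueue(70): [28, 38, 70]
dequeue(): [38, 70]

Answer: 38 70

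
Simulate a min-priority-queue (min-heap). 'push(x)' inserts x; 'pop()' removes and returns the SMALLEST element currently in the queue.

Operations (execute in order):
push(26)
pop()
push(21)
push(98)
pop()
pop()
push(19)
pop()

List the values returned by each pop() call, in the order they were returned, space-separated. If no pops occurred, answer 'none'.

Answer: 26 21 98 19

Derivation:
push(26): heap contents = [26]
pop() → 26: heap contents = []
push(21): heap contents = [21]
push(98): heap contents = [21, 98]
pop() → 21: heap contents = [98]
pop() → 98: heap contents = []
push(19): heap contents = [19]
pop() → 19: heap contents = []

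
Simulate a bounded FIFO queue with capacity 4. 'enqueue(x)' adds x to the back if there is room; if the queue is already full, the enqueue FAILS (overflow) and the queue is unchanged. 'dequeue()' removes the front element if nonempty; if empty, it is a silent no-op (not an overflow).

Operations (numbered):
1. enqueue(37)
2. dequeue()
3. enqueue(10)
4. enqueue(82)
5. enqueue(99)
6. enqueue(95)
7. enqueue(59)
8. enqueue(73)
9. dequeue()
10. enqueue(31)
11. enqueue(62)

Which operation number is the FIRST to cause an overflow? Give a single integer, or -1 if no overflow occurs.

1. enqueue(37): size=1
2. dequeue(): size=0
3. enqueue(10): size=1
4. enqueue(82): size=2
5. enqueue(99): size=3
6. enqueue(95): size=4
7. enqueue(59): size=4=cap → OVERFLOW (fail)
8. enqueue(73): size=4=cap → OVERFLOW (fail)
9. dequeue(): size=3
10. enqueue(31): size=4
11. enqueue(62): size=4=cap → OVERFLOW (fail)

Answer: 7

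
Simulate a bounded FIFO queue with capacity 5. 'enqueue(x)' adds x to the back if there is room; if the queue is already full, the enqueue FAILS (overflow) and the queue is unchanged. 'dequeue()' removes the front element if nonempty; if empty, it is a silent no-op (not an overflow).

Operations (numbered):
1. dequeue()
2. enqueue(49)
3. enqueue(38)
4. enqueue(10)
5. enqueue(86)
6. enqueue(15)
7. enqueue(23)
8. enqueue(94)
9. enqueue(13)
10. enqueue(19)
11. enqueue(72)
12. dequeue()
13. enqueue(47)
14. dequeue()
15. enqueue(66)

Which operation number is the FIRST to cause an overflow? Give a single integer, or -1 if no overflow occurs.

1. dequeue(): empty, no-op, size=0
2. enqueue(49): size=1
3. enqueue(38): size=2
4. enqueue(10): size=3
5. enqueue(86): size=4
6. enqueue(15): size=5
7. enqueue(23): size=5=cap → OVERFLOW (fail)
8. enqueue(94): size=5=cap → OVERFLOW (fail)
9. enqueue(13): size=5=cap → OVERFLOW (fail)
10. enqueue(19): size=5=cap → OVERFLOW (fail)
11. enqueue(72): size=5=cap → OVERFLOW (fail)
12. dequeue(): size=4
13. enqueue(47): size=5
14. dequeue(): size=4
15. enqueue(66): size=5

Answer: 7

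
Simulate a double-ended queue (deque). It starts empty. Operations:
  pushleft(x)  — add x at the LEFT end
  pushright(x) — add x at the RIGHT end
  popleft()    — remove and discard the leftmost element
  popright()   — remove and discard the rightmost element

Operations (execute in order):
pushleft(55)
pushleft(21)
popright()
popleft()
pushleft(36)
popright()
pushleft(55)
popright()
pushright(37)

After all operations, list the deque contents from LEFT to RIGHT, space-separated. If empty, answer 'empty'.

Answer: 37

Derivation:
pushleft(55): [55]
pushleft(21): [21, 55]
popright(): [21]
popleft(): []
pushleft(36): [36]
popright(): []
pushleft(55): [55]
popright(): []
pushright(37): [37]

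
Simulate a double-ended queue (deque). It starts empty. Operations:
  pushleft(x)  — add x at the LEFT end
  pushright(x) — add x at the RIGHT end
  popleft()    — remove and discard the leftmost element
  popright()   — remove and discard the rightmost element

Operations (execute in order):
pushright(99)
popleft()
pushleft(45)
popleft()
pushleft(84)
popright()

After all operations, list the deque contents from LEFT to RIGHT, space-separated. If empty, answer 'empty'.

Answer: empty

Derivation:
pushright(99): [99]
popleft(): []
pushleft(45): [45]
popleft(): []
pushleft(84): [84]
popright(): []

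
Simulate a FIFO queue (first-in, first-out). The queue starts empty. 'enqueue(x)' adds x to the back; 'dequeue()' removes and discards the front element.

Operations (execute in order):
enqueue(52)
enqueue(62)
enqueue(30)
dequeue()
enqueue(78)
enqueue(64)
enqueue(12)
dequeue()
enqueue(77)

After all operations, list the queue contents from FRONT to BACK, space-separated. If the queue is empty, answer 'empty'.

Answer: 30 78 64 12 77

Derivation:
enqueue(52): [52]
enqueue(62): [52, 62]
enqueue(30): [52, 62, 30]
dequeue(): [62, 30]
enqueue(78): [62, 30, 78]
enqueue(64): [62, 30, 78, 64]
enqueue(12): [62, 30, 78, 64, 12]
dequeue(): [30, 78, 64, 12]
enqueue(77): [30, 78, 64, 12, 77]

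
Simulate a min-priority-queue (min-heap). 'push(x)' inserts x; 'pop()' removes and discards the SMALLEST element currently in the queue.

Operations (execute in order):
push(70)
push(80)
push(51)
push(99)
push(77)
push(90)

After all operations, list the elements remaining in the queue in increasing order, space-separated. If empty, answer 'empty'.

Answer: 51 70 77 80 90 99

Derivation:
push(70): heap contents = [70]
push(80): heap contents = [70, 80]
push(51): heap contents = [51, 70, 80]
push(99): heap contents = [51, 70, 80, 99]
push(77): heap contents = [51, 70, 77, 80, 99]
push(90): heap contents = [51, 70, 77, 80, 90, 99]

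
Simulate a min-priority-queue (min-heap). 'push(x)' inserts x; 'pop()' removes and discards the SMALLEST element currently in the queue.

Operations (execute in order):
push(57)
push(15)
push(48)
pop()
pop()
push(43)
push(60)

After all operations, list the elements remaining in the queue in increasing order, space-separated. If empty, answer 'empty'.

Answer: 43 57 60

Derivation:
push(57): heap contents = [57]
push(15): heap contents = [15, 57]
push(48): heap contents = [15, 48, 57]
pop() → 15: heap contents = [48, 57]
pop() → 48: heap contents = [57]
push(43): heap contents = [43, 57]
push(60): heap contents = [43, 57, 60]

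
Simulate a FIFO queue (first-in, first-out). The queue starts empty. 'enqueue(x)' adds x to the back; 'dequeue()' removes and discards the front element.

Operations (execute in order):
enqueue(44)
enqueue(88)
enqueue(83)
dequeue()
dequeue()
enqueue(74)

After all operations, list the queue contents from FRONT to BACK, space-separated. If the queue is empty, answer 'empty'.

enqueue(44): [44]
enqueue(88): [44, 88]
enqueue(83): [44, 88, 83]
dequeue(): [88, 83]
dequeue(): [83]
enqueue(74): [83, 74]

Answer: 83 74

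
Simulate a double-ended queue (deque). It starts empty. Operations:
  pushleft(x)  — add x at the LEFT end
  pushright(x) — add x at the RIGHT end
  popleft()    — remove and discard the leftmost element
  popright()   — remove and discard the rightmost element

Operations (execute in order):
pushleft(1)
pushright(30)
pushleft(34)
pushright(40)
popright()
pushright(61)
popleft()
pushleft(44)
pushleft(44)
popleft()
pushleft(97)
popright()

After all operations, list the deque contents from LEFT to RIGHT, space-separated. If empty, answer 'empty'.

Answer: 97 44 1 30

Derivation:
pushleft(1): [1]
pushright(30): [1, 30]
pushleft(34): [34, 1, 30]
pushright(40): [34, 1, 30, 40]
popright(): [34, 1, 30]
pushright(61): [34, 1, 30, 61]
popleft(): [1, 30, 61]
pushleft(44): [44, 1, 30, 61]
pushleft(44): [44, 44, 1, 30, 61]
popleft(): [44, 1, 30, 61]
pushleft(97): [97, 44, 1, 30, 61]
popright(): [97, 44, 1, 30]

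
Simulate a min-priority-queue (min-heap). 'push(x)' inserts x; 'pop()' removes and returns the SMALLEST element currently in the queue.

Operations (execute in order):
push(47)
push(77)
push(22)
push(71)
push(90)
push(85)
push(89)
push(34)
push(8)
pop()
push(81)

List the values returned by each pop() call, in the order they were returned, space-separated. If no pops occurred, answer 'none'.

Answer: 8

Derivation:
push(47): heap contents = [47]
push(77): heap contents = [47, 77]
push(22): heap contents = [22, 47, 77]
push(71): heap contents = [22, 47, 71, 77]
push(90): heap contents = [22, 47, 71, 77, 90]
push(85): heap contents = [22, 47, 71, 77, 85, 90]
push(89): heap contents = [22, 47, 71, 77, 85, 89, 90]
push(34): heap contents = [22, 34, 47, 71, 77, 85, 89, 90]
push(8): heap contents = [8, 22, 34, 47, 71, 77, 85, 89, 90]
pop() → 8: heap contents = [22, 34, 47, 71, 77, 85, 89, 90]
push(81): heap contents = [22, 34, 47, 71, 77, 81, 85, 89, 90]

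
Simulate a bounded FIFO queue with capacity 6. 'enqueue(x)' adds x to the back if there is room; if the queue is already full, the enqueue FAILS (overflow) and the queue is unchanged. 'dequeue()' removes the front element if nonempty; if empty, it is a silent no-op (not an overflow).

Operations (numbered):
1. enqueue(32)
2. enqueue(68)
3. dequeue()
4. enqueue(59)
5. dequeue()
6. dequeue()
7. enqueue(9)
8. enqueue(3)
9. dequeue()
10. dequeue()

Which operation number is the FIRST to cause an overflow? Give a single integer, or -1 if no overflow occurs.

Answer: -1

Derivation:
1. enqueue(32): size=1
2. enqueue(68): size=2
3. dequeue(): size=1
4. enqueue(59): size=2
5. dequeue(): size=1
6. dequeue(): size=0
7. enqueue(9): size=1
8. enqueue(3): size=2
9. dequeue(): size=1
10. dequeue(): size=0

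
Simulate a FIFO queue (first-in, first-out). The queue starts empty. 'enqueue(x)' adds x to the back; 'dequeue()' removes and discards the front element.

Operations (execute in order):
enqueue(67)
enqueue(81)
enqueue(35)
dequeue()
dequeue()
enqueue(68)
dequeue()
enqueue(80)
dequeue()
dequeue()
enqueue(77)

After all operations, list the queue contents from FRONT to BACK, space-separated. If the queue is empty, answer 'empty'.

enqueue(67): [67]
enqueue(81): [67, 81]
enqueue(35): [67, 81, 35]
dequeue(): [81, 35]
dequeue(): [35]
enqueue(68): [35, 68]
dequeue(): [68]
enqueue(80): [68, 80]
dequeue(): [80]
dequeue(): []
enqueue(77): [77]

Answer: 77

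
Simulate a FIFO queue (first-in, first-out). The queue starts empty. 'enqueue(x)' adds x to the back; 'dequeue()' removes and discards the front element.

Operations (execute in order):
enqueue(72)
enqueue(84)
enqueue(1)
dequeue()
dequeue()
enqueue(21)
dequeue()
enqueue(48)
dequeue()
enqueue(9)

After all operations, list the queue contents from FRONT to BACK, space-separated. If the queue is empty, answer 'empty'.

Answer: 48 9

Derivation:
enqueue(72): [72]
enqueue(84): [72, 84]
enqueue(1): [72, 84, 1]
dequeue(): [84, 1]
dequeue(): [1]
enqueue(21): [1, 21]
dequeue(): [21]
enqueue(48): [21, 48]
dequeue(): [48]
enqueue(9): [48, 9]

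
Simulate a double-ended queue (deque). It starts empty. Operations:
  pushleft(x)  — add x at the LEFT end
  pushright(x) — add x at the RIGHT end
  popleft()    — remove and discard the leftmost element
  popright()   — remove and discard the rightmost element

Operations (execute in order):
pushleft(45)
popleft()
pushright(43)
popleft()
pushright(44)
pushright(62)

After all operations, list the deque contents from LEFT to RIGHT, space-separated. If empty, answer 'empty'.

Answer: 44 62

Derivation:
pushleft(45): [45]
popleft(): []
pushright(43): [43]
popleft(): []
pushright(44): [44]
pushright(62): [44, 62]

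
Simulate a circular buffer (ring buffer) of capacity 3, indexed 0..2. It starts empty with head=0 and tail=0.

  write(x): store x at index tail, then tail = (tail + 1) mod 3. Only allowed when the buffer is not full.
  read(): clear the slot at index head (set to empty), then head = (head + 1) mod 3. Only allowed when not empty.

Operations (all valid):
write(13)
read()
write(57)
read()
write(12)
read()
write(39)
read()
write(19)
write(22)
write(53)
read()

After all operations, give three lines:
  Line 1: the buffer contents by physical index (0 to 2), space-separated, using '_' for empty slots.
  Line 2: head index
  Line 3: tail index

write(13): buf=[13 _ _], head=0, tail=1, size=1
read(): buf=[_ _ _], head=1, tail=1, size=0
write(57): buf=[_ 57 _], head=1, tail=2, size=1
read(): buf=[_ _ _], head=2, tail=2, size=0
write(12): buf=[_ _ 12], head=2, tail=0, size=1
read(): buf=[_ _ _], head=0, tail=0, size=0
write(39): buf=[39 _ _], head=0, tail=1, size=1
read(): buf=[_ _ _], head=1, tail=1, size=0
write(19): buf=[_ 19 _], head=1, tail=2, size=1
write(22): buf=[_ 19 22], head=1, tail=0, size=2
write(53): buf=[53 19 22], head=1, tail=1, size=3
read(): buf=[53 _ 22], head=2, tail=1, size=2

Answer: 53 _ 22
2
1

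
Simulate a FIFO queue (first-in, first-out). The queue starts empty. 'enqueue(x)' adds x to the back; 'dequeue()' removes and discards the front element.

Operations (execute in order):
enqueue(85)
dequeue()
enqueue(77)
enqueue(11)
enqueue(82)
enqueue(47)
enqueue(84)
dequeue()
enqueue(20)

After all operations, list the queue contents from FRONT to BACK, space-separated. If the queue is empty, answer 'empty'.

Answer: 11 82 47 84 20

Derivation:
enqueue(85): [85]
dequeue(): []
enqueue(77): [77]
enqueue(11): [77, 11]
enqueue(82): [77, 11, 82]
enqueue(47): [77, 11, 82, 47]
enqueue(84): [77, 11, 82, 47, 84]
dequeue(): [11, 82, 47, 84]
enqueue(20): [11, 82, 47, 84, 20]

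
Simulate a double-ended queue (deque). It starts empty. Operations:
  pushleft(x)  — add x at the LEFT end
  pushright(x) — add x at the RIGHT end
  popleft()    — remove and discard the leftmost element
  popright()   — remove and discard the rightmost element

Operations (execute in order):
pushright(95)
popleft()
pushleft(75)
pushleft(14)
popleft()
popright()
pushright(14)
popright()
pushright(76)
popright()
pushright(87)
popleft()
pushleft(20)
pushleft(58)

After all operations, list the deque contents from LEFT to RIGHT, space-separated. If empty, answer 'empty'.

pushright(95): [95]
popleft(): []
pushleft(75): [75]
pushleft(14): [14, 75]
popleft(): [75]
popright(): []
pushright(14): [14]
popright(): []
pushright(76): [76]
popright(): []
pushright(87): [87]
popleft(): []
pushleft(20): [20]
pushleft(58): [58, 20]

Answer: 58 20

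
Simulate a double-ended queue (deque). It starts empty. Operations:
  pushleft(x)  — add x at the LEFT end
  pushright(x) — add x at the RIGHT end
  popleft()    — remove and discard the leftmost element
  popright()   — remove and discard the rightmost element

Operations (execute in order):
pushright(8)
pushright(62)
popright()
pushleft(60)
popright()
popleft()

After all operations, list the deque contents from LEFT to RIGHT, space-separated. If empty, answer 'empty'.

Answer: empty

Derivation:
pushright(8): [8]
pushright(62): [8, 62]
popright(): [8]
pushleft(60): [60, 8]
popright(): [60]
popleft(): []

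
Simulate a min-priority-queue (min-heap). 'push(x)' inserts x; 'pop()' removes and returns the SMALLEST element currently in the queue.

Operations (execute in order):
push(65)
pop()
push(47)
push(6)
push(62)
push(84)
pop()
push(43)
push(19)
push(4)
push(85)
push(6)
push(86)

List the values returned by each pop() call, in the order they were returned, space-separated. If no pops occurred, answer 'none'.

Answer: 65 6

Derivation:
push(65): heap contents = [65]
pop() → 65: heap contents = []
push(47): heap contents = [47]
push(6): heap contents = [6, 47]
push(62): heap contents = [6, 47, 62]
push(84): heap contents = [6, 47, 62, 84]
pop() → 6: heap contents = [47, 62, 84]
push(43): heap contents = [43, 47, 62, 84]
push(19): heap contents = [19, 43, 47, 62, 84]
push(4): heap contents = [4, 19, 43, 47, 62, 84]
push(85): heap contents = [4, 19, 43, 47, 62, 84, 85]
push(6): heap contents = [4, 6, 19, 43, 47, 62, 84, 85]
push(86): heap contents = [4, 6, 19, 43, 47, 62, 84, 85, 86]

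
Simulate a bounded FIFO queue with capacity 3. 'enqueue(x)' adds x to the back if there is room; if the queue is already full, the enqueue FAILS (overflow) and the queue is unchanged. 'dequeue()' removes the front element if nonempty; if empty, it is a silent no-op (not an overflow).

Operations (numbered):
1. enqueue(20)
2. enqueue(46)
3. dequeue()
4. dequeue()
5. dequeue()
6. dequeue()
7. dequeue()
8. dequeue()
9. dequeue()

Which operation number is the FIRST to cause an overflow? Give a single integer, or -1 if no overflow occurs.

1. enqueue(20): size=1
2. enqueue(46): size=2
3. dequeue(): size=1
4. dequeue(): size=0
5. dequeue(): empty, no-op, size=0
6. dequeue(): empty, no-op, size=0
7. dequeue(): empty, no-op, size=0
8. dequeue(): empty, no-op, size=0
9. dequeue(): empty, no-op, size=0

Answer: -1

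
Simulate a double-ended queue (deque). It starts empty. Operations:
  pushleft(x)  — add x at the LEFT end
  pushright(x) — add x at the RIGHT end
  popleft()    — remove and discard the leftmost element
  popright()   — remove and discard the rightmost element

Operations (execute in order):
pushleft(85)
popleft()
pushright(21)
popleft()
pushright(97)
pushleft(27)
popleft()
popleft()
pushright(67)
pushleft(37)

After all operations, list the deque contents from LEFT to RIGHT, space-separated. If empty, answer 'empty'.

pushleft(85): [85]
popleft(): []
pushright(21): [21]
popleft(): []
pushright(97): [97]
pushleft(27): [27, 97]
popleft(): [97]
popleft(): []
pushright(67): [67]
pushleft(37): [37, 67]

Answer: 37 67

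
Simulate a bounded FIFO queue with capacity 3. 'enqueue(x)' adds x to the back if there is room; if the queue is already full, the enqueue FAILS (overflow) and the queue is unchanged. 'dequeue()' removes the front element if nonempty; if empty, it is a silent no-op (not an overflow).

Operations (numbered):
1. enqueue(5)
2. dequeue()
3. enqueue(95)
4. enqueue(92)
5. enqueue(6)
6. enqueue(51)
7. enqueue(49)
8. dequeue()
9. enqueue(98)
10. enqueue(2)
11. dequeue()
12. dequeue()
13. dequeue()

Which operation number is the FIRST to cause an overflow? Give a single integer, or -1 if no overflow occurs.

1. enqueue(5): size=1
2. dequeue(): size=0
3. enqueue(95): size=1
4. enqueue(92): size=2
5. enqueue(6): size=3
6. enqueue(51): size=3=cap → OVERFLOW (fail)
7. enqueue(49): size=3=cap → OVERFLOW (fail)
8. dequeue(): size=2
9. enqueue(98): size=3
10. enqueue(2): size=3=cap → OVERFLOW (fail)
11. dequeue(): size=2
12. dequeue(): size=1
13. dequeue(): size=0

Answer: 6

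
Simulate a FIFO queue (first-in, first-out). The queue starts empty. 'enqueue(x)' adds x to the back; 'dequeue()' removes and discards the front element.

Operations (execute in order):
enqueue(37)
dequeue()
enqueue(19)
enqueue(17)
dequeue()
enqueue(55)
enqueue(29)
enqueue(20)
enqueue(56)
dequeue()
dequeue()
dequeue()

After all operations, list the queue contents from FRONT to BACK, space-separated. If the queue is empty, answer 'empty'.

enqueue(37): [37]
dequeue(): []
enqueue(19): [19]
enqueue(17): [19, 17]
dequeue(): [17]
enqueue(55): [17, 55]
enqueue(29): [17, 55, 29]
enqueue(20): [17, 55, 29, 20]
enqueue(56): [17, 55, 29, 20, 56]
dequeue(): [55, 29, 20, 56]
dequeue(): [29, 20, 56]
dequeue(): [20, 56]

Answer: 20 56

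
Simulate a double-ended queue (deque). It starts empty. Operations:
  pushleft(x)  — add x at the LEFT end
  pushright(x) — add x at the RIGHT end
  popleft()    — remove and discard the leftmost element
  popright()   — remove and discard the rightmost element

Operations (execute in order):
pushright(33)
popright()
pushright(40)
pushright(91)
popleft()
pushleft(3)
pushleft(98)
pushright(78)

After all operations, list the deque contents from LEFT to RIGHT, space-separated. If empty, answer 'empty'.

pushright(33): [33]
popright(): []
pushright(40): [40]
pushright(91): [40, 91]
popleft(): [91]
pushleft(3): [3, 91]
pushleft(98): [98, 3, 91]
pushright(78): [98, 3, 91, 78]

Answer: 98 3 91 78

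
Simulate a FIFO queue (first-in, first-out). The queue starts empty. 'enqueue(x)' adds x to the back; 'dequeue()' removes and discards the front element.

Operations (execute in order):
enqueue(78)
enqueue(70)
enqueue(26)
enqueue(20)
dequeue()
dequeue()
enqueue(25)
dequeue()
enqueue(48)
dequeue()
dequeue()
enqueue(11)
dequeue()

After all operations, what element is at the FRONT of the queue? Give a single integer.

Answer: 11

Derivation:
enqueue(78): queue = [78]
enqueue(70): queue = [78, 70]
enqueue(26): queue = [78, 70, 26]
enqueue(20): queue = [78, 70, 26, 20]
dequeue(): queue = [70, 26, 20]
dequeue(): queue = [26, 20]
enqueue(25): queue = [26, 20, 25]
dequeue(): queue = [20, 25]
enqueue(48): queue = [20, 25, 48]
dequeue(): queue = [25, 48]
dequeue(): queue = [48]
enqueue(11): queue = [48, 11]
dequeue(): queue = [11]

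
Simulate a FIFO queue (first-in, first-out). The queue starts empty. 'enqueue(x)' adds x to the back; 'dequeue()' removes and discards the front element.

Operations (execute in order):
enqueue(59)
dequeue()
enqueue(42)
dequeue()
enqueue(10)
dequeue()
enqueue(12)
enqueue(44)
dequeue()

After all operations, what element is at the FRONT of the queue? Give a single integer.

enqueue(59): queue = [59]
dequeue(): queue = []
enqueue(42): queue = [42]
dequeue(): queue = []
enqueue(10): queue = [10]
dequeue(): queue = []
enqueue(12): queue = [12]
enqueue(44): queue = [12, 44]
dequeue(): queue = [44]

Answer: 44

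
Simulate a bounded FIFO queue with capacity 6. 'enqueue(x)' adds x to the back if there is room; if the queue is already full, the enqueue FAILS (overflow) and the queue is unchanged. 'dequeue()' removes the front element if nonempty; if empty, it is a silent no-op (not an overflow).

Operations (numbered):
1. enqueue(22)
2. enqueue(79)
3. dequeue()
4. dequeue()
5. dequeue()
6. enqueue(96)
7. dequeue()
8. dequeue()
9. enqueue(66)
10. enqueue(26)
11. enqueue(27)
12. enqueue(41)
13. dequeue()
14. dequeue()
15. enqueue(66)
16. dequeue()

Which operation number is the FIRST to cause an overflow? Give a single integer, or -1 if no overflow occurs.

Answer: -1

Derivation:
1. enqueue(22): size=1
2. enqueue(79): size=2
3. dequeue(): size=1
4. dequeue(): size=0
5. dequeue(): empty, no-op, size=0
6. enqueue(96): size=1
7. dequeue(): size=0
8. dequeue(): empty, no-op, size=0
9. enqueue(66): size=1
10. enqueue(26): size=2
11. enqueue(27): size=3
12. enqueue(41): size=4
13. dequeue(): size=3
14. dequeue(): size=2
15. enqueue(66): size=3
16. dequeue(): size=2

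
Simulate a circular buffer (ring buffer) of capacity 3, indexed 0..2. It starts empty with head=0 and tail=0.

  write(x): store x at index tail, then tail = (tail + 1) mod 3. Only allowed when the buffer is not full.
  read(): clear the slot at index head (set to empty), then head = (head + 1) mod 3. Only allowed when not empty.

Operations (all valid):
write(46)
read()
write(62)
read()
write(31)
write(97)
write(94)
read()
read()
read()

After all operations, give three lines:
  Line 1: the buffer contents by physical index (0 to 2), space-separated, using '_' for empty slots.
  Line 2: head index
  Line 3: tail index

write(46): buf=[46 _ _], head=0, tail=1, size=1
read(): buf=[_ _ _], head=1, tail=1, size=0
write(62): buf=[_ 62 _], head=1, tail=2, size=1
read(): buf=[_ _ _], head=2, tail=2, size=0
write(31): buf=[_ _ 31], head=2, tail=0, size=1
write(97): buf=[97 _ 31], head=2, tail=1, size=2
write(94): buf=[97 94 31], head=2, tail=2, size=3
read(): buf=[97 94 _], head=0, tail=2, size=2
read(): buf=[_ 94 _], head=1, tail=2, size=1
read(): buf=[_ _ _], head=2, tail=2, size=0

Answer: _ _ _
2
2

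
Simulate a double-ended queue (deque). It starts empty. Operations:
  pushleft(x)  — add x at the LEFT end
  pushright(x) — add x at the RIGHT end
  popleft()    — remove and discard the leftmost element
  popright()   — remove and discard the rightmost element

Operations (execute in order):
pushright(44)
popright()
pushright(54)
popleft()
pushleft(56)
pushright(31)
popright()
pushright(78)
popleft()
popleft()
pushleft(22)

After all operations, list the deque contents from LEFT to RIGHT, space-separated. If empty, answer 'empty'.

Answer: 22

Derivation:
pushright(44): [44]
popright(): []
pushright(54): [54]
popleft(): []
pushleft(56): [56]
pushright(31): [56, 31]
popright(): [56]
pushright(78): [56, 78]
popleft(): [78]
popleft(): []
pushleft(22): [22]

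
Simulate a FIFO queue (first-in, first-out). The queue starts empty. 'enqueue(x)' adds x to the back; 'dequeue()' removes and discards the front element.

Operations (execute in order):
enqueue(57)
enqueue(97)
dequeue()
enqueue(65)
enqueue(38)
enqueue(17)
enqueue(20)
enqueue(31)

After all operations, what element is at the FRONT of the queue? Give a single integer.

enqueue(57): queue = [57]
enqueue(97): queue = [57, 97]
dequeue(): queue = [97]
enqueue(65): queue = [97, 65]
enqueue(38): queue = [97, 65, 38]
enqueue(17): queue = [97, 65, 38, 17]
enqueue(20): queue = [97, 65, 38, 17, 20]
enqueue(31): queue = [97, 65, 38, 17, 20, 31]

Answer: 97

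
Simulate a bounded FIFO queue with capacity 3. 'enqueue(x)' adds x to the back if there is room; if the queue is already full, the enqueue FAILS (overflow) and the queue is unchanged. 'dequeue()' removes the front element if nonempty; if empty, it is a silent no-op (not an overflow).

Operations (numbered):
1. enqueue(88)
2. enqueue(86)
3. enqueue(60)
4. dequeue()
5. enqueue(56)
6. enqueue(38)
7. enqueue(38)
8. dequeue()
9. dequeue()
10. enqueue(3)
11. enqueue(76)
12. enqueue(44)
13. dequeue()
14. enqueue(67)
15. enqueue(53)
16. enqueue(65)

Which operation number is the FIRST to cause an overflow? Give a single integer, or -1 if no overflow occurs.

1. enqueue(88): size=1
2. enqueue(86): size=2
3. enqueue(60): size=3
4. dequeue(): size=2
5. enqueue(56): size=3
6. enqueue(38): size=3=cap → OVERFLOW (fail)
7. enqueue(38): size=3=cap → OVERFLOW (fail)
8. dequeue(): size=2
9. dequeue(): size=1
10. enqueue(3): size=2
11. enqueue(76): size=3
12. enqueue(44): size=3=cap → OVERFLOW (fail)
13. dequeue(): size=2
14. enqueue(67): size=3
15. enqueue(53): size=3=cap → OVERFLOW (fail)
16. enqueue(65): size=3=cap → OVERFLOW (fail)

Answer: 6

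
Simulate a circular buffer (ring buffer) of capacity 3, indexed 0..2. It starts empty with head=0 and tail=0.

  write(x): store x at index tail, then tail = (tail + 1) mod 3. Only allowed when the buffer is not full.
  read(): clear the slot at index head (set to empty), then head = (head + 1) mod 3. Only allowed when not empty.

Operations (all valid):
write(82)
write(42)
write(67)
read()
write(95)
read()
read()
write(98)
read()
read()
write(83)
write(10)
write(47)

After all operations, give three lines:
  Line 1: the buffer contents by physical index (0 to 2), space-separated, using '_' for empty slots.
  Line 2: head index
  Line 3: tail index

Answer: 10 47 83
2
2

Derivation:
write(82): buf=[82 _ _], head=0, tail=1, size=1
write(42): buf=[82 42 _], head=0, tail=2, size=2
write(67): buf=[82 42 67], head=0, tail=0, size=3
read(): buf=[_ 42 67], head=1, tail=0, size=2
write(95): buf=[95 42 67], head=1, tail=1, size=3
read(): buf=[95 _ 67], head=2, tail=1, size=2
read(): buf=[95 _ _], head=0, tail=1, size=1
write(98): buf=[95 98 _], head=0, tail=2, size=2
read(): buf=[_ 98 _], head=1, tail=2, size=1
read(): buf=[_ _ _], head=2, tail=2, size=0
write(83): buf=[_ _ 83], head=2, tail=0, size=1
write(10): buf=[10 _ 83], head=2, tail=1, size=2
write(47): buf=[10 47 83], head=2, tail=2, size=3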